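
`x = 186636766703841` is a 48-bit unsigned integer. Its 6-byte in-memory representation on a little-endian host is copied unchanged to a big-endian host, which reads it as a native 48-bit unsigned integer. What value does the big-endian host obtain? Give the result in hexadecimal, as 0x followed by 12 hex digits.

0xE1702EC2BEA9

186636766703841 in 48-bit hexadecimal is 0xA9BEC22E70E1.
Stored little-endian, the bytes at ascending addresses are E1 70 2E C2 BE A9.
Read back as big-endian, the last byte is least significant, giving 0xE1702EC2BEA9.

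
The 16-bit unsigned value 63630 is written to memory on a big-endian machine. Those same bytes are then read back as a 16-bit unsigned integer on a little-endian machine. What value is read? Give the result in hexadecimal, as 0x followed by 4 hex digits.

63630 in 16-bit hexadecimal is 0xF88E.
Stored big-endian, the bytes at ascending addresses are F8 8E.
Read back as little-endian, the first byte is least significant, giving 0x8EF8.

0x8EF8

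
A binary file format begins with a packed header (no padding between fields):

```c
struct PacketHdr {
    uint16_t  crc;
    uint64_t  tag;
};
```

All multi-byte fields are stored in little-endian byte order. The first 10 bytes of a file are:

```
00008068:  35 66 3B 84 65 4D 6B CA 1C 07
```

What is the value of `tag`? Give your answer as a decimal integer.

512507019822203963

`tag` follows `crc` (2 bytes), so it starts at byte offset 2 and occupies 8 bytes.
Bytes at offsets 2..9: 3B 84 65 4D 6B CA 1C 07.
Little-endian stores the least-significant byte at the lowest address.
Reassemble most-significant byte first: 07 1C CA 6B 4D 65 84 3B → 0x071CCA6B4D65843B.
0x071CCA6B4D65843B = 512507019822203963.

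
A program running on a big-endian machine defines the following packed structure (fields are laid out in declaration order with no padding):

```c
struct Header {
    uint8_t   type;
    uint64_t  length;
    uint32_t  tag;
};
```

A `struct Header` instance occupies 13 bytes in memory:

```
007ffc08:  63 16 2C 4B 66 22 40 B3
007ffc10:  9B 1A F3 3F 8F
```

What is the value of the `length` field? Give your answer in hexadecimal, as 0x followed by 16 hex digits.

`length` follows `type` (1 byte), so it starts at byte offset 1 and occupies 8 bytes.
Bytes at offsets 1..8: 16 2C 4B 66 22 40 B3 9B.
Big-endian stores the most-significant byte at the lowest address.
The bytes are already most-significant first: 0x162C4B662240B39B.

0x162C4B662240B39B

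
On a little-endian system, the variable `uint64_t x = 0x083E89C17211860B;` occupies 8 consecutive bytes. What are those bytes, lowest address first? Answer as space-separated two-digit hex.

Split into bytes (most-significant first): 08 3E 89 C1 72 11 86 0B.
Little-endian stores the least-significant byte at the lowest address.
So at ascending addresses the bytes are 0B 86 11 72 C1 89 3E 08.

0B 86 11 72 C1 89 3E 08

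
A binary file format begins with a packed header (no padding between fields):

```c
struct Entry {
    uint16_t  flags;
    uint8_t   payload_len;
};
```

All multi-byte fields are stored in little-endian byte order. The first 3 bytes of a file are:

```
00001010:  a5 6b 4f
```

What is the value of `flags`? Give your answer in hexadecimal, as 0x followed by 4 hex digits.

0x6BA5

`flags` is the first field, at byte offset 0, occupying 2 bytes.
Bytes at offsets 0..1: A5 6B.
In little-endian order the low byte comes first in memory.
Reassemble most-significant byte first: 6B A5 → 0x6BA5.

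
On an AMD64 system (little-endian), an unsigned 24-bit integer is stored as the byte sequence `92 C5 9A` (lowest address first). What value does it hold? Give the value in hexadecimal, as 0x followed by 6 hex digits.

0x9AC592

In little-endian order the low byte comes first in memory.
Reassemble most-significant byte first: 9A C5 92 → 0x9AC592.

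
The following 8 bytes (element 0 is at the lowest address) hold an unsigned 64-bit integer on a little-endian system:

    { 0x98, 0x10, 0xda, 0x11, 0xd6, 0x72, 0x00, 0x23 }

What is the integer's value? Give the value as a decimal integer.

Little-endian stores the least-significant byte at the lowest address.
Reassemble most-significant byte first: 23 00 72 D6 11 DA 10 98 → 0x230072D611DA1098.
0x230072D611DA1098 = 2522142055075549336.

2522142055075549336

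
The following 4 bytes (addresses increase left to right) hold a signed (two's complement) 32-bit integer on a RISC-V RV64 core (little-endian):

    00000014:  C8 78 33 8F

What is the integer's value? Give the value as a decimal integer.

Little-endian stores the least-significant byte at the lowest address.
Reassemble most-significant byte first: 8F 33 78 C8 → 0x8F3378C8.
Top bit is set, so as a signed 32-bit value this is 0x8F3378C8 − 2^32 = -1892452152.

-1892452152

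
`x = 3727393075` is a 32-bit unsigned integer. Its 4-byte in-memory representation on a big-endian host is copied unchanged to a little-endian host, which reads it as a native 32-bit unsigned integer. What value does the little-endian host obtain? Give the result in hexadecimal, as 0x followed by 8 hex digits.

3727393075 in 32-bit hexadecimal is 0xDE2B8133.
Stored big-endian, the bytes at ascending addresses are DE 2B 81 33.
Read back as little-endian, the first byte is least significant, giving 0x33812BDE.

0x33812BDE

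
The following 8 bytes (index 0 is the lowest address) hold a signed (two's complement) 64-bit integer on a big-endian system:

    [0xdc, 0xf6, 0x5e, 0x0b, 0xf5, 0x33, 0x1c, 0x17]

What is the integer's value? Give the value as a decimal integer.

Big-endian: lowest address holds the most-significant byte.
The bytes are already most-significant first: 0xDCF65E0BF5331C17.
Top bit is set, so as a signed 64-bit value this is 0xDCF65E0BF5331C17 − 2^64 = -2524727135643165673.

-2524727135643165673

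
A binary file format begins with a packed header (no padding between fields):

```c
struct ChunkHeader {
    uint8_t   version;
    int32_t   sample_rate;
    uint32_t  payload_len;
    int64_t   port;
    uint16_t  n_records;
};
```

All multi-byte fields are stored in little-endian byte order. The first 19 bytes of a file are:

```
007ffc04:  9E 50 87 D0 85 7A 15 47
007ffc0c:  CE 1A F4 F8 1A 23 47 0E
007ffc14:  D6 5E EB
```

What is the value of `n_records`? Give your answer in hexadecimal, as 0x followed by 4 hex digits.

0xEB5E

`n_records` follows `version` (1 B), `sample_rate` (4 B), `payload_len` (4 B), `port` (8 B), so it starts at offset 1 + 4 + 4 + 8 = 17 and occupies 2 bytes.
Bytes at offsets 17..18: 5E EB.
In little-endian order the low byte comes first in memory.
Reassemble most-significant byte first: EB 5E → 0xEB5E.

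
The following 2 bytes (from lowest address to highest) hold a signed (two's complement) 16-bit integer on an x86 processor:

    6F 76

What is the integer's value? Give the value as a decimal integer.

Little-endian: lowest address holds the least-significant byte.
Reassemble most-significant byte first: 76 6F → 0x766F.
0x766F = 30319.

30319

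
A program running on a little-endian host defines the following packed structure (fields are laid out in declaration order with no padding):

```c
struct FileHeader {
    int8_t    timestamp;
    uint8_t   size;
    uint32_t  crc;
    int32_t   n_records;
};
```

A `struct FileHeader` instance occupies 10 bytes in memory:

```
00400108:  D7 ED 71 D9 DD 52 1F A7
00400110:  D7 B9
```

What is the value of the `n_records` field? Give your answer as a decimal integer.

`n_records` follows `timestamp` (1 B), `size` (1 B), `crc` (4 B), so it starts at offset 1 + 1 + 4 = 6 and occupies 4 bytes.
Bytes at offsets 6..9: 1F A7 D7 B9.
In little-endian order the low byte comes first in memory.
Reassemble most-significant byte first: B9 D7 A7 1F → 0xB9D7A71F.
Top bit is set, so as a signed 32-bit value this is 0xB9D7A71F − 2^32 = -1177049313.

-1177049313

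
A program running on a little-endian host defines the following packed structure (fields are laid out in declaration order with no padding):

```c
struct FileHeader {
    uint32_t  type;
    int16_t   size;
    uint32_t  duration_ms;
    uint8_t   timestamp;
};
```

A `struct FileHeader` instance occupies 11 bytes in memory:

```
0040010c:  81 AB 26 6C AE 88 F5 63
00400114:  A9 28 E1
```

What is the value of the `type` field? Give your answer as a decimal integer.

1814473601

`type` is the first field, at byte offset 0, occupying 4 bytes.
Bytes at offsets 0..3: 81 AB 26 6C.
Little-endian: lowest address holds the least-significant byte.
Reassemble most-significant byte first: 6C 26 AB 81 → 0x6C26AB81.
0x6C26AB81 = 1814473601.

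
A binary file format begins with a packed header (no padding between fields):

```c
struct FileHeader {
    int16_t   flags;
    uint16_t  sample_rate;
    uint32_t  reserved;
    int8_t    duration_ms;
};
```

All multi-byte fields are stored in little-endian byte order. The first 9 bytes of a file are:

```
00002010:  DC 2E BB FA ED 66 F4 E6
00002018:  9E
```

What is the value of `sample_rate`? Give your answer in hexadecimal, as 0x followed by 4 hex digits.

`sample_rate` follows `flags` (2 bytes), so it starts at byte offset 2 and occupies 2 bytes.
Bytes at offsets 2..3: BB FA.
In little-endian order the low byte comes first in memory.
Reassemble most-significant byte first: FA BB → 0xFABB.

0xFABB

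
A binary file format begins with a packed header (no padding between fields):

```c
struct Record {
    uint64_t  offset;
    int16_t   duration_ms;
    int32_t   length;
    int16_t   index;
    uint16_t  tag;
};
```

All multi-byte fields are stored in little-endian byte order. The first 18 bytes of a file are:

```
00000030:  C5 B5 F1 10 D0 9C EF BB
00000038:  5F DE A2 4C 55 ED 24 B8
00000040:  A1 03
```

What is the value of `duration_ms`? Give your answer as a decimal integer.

`duration_ms` follows `offset` (8 bytes), so it starts at byte offset 8 and occupies 2 bytes.
Bytes at offsets 8..9: 5F DE.
Little-endian stores the least-significant byte at the lowest address.
Reassemble most-significant byte first: DE 5F → 0xDE5F.
Top bit is set, so as a signed 16-bit value this is 0xDE5F − 2^16 = -8609.

-8609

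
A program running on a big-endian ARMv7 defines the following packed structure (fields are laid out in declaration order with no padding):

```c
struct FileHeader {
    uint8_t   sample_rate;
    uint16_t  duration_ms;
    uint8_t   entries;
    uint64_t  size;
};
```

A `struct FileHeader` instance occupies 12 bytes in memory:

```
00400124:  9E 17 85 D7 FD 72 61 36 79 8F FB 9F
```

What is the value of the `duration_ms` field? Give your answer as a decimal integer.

`duration_ms` follows `sample_rate` (1 byte), so it starts at byte offset 1 and occupies 2 bytes.
Bytes at offsets 1..2: 17 85.
Big-endian stores the most-significant byte at the lowest address.
The bytes are already most-significant first: 0x1785.
0x1785 = 6021.

6021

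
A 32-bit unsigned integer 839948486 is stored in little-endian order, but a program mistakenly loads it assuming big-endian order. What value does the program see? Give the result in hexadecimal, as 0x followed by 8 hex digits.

839948486 in 32-bit hexadecimal is 0x321098C6.
Stored little-endian, the bytes at ascending addresses are C6 98 10 32.
Read back as big-endian, the last byte is least significant, giving 0xC6981032.

0xC6981032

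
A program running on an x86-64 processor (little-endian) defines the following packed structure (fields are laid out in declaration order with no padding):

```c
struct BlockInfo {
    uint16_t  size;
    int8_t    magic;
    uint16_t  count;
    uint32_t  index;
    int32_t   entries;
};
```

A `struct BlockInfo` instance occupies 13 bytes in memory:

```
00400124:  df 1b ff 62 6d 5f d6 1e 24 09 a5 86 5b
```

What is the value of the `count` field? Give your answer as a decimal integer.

28002

`count` follows `size` (2 B), `magic` (1 B), so it starts at offset 2 + 1 = 3 and occupies 2 bytes.
Bytes at offsets 3..4: 62 6D.
In little-endian order the low byte comes first in memory.
Reassemble most-significant byte first: 6D 62 → 0x6D62.
0x6D62 = 28002.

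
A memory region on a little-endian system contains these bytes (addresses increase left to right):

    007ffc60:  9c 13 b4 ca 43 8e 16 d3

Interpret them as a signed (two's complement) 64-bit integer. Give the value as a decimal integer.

Little-endian: lowest address holds the least-significant byte.
Reassemble most-significant byte first: D3 16 8E 43 CA B4 13 9C → 0xD3168E43CAB4139C.
Top bit is set, so as a signed 64-bit value this is 0xD3168E43CAB4139C − 2^64 = -3236242860404370532.

-3236242860404370532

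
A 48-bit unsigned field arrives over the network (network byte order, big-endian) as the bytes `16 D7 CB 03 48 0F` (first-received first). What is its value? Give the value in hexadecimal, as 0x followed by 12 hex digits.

0x16D7CB03480F

Big-endian stores the most-significant byte at the lowest address.
The bytes are already most-significant first: 0x16D7CB03480F.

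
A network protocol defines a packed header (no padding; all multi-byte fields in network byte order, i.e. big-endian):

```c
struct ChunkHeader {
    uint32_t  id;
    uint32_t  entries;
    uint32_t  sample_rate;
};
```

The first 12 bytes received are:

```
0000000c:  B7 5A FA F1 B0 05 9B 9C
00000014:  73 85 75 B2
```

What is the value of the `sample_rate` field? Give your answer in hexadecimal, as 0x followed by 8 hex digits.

0x738575B2

`sample_rate` follows `id` (4 B), `entries` (4 B), so it starts at offset 4 + 4 = 8 and occupies 4 bytes.
Bytes at offsets 8..11: 73 85 75 B2.
Big-endian: lowest address holds the most-significant byte.
The bytes are already most-significant first: 0x738575B2.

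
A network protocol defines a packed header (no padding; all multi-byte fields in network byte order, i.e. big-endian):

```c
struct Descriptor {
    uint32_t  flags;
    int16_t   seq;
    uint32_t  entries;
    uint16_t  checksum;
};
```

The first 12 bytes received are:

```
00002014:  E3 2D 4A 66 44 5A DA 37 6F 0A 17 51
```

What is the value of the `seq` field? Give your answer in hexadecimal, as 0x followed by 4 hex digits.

`seq` follows `flags` (4 bytes), so it starts at byte offset 4 and occupies 2 bytes.
Bytes at offsets 4..5: 44 5A.
Big-endian: lowest address holds the most-significant byte.
The bytes are already most-significant first: 0x445A.

0x445A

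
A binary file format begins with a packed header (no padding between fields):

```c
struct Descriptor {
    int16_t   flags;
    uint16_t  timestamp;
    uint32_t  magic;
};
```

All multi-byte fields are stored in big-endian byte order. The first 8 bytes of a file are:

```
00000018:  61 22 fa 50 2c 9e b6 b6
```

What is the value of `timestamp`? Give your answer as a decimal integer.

`timestamp` follows `flags` (2 bytes), so it starts at byte offset 2 and occupies 2 bytes.
Bytes at offsets 2..3: FA 50.
Big-endian stores the most-significant byte at the lowest address.
The bytes are already most-significant first: 0xFA50.
0xFA50 = 64080.

64080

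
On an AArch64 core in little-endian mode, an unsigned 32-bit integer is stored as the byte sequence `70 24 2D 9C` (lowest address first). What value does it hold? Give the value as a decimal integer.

Little-endian stores the least-significant byte at the lowest address.
Reassemble most-significant byte first: 9C 2D 24 70 → 0x9C2D2470.
0x9C2D2470 = 2620204144.

2620204144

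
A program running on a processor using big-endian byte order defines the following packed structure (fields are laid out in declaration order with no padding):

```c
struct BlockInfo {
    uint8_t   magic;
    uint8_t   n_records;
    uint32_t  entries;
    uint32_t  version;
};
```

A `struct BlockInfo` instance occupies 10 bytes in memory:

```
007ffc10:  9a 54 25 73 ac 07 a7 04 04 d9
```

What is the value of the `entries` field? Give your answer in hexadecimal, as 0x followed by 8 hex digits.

0x2573AC07

`entries` follows `magic` (1 B), `n_records` (1 B), so it starts at offset 1 + 1 = 2 and occupies 4 bytes.
Bytes at offsets 2..5: 25 73 AC 07.
Big-endian stores the most-significant byte at the lowest address.
The bytes are already most-significant first: 0x2573AC07.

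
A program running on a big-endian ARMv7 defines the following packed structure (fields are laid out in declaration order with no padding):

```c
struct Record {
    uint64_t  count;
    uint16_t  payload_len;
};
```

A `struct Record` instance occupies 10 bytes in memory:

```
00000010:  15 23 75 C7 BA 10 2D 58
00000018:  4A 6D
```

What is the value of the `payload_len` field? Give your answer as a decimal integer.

19053

`payload_len` follows `count` (8 bytes), so it starts at byte offset 8 and occupies 2 bytes.
Bytes at offsets 8..9: 4A 6D.
In big-endian order the high byte comes first in memory.
The bytes are already most-significant first: 0x4A6D.
0x4A6D = 19053.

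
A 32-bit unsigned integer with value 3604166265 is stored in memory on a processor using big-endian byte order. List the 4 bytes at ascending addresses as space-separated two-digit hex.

D6 D3 36 79

3604166265 in hexadecimal, padded to 32 bits, is 0xD6D33679.
Split into bytes (most-significant first): D6 D3 36 79.
Big-endian stores the most-significant byte at the lowest address.
So the memory order matches the most-significant-first order: D6 D3 36 79.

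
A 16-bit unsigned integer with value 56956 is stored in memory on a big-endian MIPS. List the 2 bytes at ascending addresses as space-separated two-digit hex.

56956 in hexadecimal, padded to 16 bits, is 0xDE7C.
Split into bytes (most-significant first): DE 7C.
In big-endian order the high byte comes first in memory.
So the memory order matches the most-significant-first order: DE 7C.

DE 7C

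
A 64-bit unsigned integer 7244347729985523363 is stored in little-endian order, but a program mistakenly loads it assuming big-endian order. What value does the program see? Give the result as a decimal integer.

11803426459452148068

7244347729985523363 in 64-bit hexadecimal is 0x648917E0D331CEA3.
Stored little-endian, the bytes at ascending addresses are A3 CE 31 D3 E0 17 89 64.
Read back as big-endian, the last byte is least significant, giving 0xA3CE31D3E0178964.
0xA3CE31D3E0178964 = 11803426459452148068.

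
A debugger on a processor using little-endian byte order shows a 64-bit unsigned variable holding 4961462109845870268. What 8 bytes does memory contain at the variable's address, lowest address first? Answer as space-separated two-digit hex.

4961462109845870268 in hexadecimal, padded to 64 bits, is 0x44DAA7807FEC56BC.
Split into bytes (most-significant first): 44 DA A7 80 7F EC 56 BC.
In little-endian order the low byte comes first in memory.
So at ascending addresses the bytes are BC 56 EC 7F 80 A7 DA 44.

BC 56 EC 7F 80 A7 DA 44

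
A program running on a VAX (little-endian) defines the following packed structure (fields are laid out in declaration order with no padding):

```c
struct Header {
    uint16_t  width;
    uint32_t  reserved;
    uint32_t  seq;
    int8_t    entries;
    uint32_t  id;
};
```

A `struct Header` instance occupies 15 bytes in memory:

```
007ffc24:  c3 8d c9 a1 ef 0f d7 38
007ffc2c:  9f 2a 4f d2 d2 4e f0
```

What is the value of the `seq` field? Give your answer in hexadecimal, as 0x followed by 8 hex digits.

`seq` follows `width` (2 B), `reserved` (4 B), so it starts at offset 2 + 4 = 6 and occupies 4 bytes.
Bytes at offsets 6..9: D7 38 9F 2A.
Little-endian stores the least-significant byte at the lowest address.
Reassemble most-significant byte first: 2A 9F 38 D7 → 0x2A9F38D7.

0x2A9F38D7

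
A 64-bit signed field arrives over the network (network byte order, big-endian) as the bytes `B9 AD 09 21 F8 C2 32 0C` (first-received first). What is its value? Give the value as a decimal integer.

Big-endian stores the most-significant byte at the lowest address.
The bytes are already most-significant first: 0xB9AD0921F8C2320C.
Top bit is set, so as a signed 64-bit value this is 0xB9AD0921F8C2320C − 2^64 = -5067383964209892852.

-5067383964209892852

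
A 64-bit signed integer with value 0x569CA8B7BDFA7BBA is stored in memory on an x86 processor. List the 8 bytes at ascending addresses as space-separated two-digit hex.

Split into bytes (most-significant first): 56 9C A8 B7 BD FA 7B BA.
Little-endian stores the least-significant byte at the lowest address.
So at ascending addresses the bytes are BA 7B FA BD B7 A8 9C 56.

BA 7B FA BD B7 A8 9C 56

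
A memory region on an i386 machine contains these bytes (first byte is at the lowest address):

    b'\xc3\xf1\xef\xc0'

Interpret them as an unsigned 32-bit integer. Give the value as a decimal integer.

Little-endian: lowest address holds the least-significant byte.
Reassemble most-significant byte first: C0 EF F1 C3 → 0xC0EFF1C3.
0xC0EFF1C3 = 3236950467.

3236950467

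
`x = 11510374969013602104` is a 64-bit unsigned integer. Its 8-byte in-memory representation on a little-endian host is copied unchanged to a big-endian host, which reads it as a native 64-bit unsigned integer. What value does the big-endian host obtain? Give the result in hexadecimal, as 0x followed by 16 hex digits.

0x38879ABB0C11BD9F

11510374969013602104 in 64-bit hexadecimal is 0x9FBD110CBB9A8738.
Stored little-endian, the bytes at ascending addresses are 38 87 9A BB 0C 11 BD 9F.
Read back as big-endian, the last byte is least significant, giving 0x38879ABB0C11BD9F.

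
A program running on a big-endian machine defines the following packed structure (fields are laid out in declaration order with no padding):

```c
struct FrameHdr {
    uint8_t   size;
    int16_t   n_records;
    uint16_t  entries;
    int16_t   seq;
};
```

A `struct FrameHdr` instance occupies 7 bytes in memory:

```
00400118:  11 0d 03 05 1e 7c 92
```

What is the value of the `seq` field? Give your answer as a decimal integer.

31890

`seq` follows `size` (1 B), `n_records` (2 B), `entries` (2 B), so it starts at offset 1 + 2 + 2 = 5 and occupies 2 bytes.
Bytes at offsets 5..6: 7C 92.
Big-endian stores the most-significant byte at the lowest address.
The bytes are already most-significant first: 0x7C92.
0x7C92 = 31890.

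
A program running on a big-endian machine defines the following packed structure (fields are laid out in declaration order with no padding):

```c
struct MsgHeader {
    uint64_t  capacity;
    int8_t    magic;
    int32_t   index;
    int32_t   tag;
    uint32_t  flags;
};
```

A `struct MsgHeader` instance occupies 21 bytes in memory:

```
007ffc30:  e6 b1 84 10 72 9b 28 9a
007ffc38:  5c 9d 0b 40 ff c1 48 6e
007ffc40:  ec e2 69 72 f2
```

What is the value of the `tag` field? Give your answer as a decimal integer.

-1052217620

`tag` follows `capacity` (8 B), `magic` (1 B), `index` (4 B), so it starts at offset 8 + 1 + 4 = 13 and occupies 4 bytes.
Bytes at offsets 13..16: C1 48 6E EC.
In big-endian order the high byte comes first in memory.
The bytes are already most-significant first: 0xC1486EEC.
Top bit is set, so as a signed 32-bit value this is 0xC1486EEC − 2^32 = -1052217620.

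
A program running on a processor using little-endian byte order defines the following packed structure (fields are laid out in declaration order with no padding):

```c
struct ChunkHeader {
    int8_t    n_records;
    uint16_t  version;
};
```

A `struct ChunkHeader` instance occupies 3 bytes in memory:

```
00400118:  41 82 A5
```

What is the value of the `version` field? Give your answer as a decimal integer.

42370

`version` follows `n_records` (1 byte), so it starts at byte offset 1 and occupies 2 bytes.
Bytes at offsets 1..2: 82 A5.
Little-endian stores the least-significant byte at the lowest address.
Reassemble most-significant byte first: A5 82 → 0xA582.
0xA582 = 42370.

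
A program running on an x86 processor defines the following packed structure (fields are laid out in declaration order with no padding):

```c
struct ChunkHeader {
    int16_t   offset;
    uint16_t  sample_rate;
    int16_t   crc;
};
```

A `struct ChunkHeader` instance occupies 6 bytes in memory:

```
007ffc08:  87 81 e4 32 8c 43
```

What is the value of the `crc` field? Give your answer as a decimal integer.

`crc` follows `offset` (2 B), `sample_rate` (2 B), so it starts at offset 2 + 2 = 4 and occupies 2 bytes.
Bytes at offsets 4..5: 8C 43.
In little-endian order the low byte comes first in memory.
Reassemble most-significant byte first: 43 8C → 0x438C.
0x438C = 17292.

17292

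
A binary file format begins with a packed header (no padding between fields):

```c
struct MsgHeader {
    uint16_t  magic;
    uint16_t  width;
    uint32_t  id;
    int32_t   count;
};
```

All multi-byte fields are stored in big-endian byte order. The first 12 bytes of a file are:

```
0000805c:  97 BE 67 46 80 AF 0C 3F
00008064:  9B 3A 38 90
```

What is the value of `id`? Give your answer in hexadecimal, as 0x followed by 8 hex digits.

0x80AF0C3F

`id` follows `magic` (2 B), `width` (2 B), so it starts at offset 2 + 2 = 4 and occupies 4 bytes.
Bytes at offsets 4..7: 80 AF 0C 3F.
In big-endian order the high byte comes first in memory.
The bytes are already most-significant first: 0x80AF0C3F.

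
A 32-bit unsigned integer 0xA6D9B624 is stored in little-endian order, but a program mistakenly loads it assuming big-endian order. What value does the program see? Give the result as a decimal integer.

Stored little-endian, the bytes at ascending addresses are 24 B6 D9 A6.
Read back as big-endian, the last byte is least significant, giving 0x24B6D9A6.
0x24B6D9A6 = 615963046.

615963046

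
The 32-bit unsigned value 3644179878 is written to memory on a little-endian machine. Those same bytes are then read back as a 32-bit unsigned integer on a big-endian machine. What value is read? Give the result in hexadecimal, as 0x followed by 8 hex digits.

0xA6C535D9

3644179878 in 32-bit hexadecimal is 0xD935C5A6.
Stored little-endian, the bytes at ascending addresses are A6 C5 35 D9.
Read back as big-endian, the last byte is least significant, giving 0xA6C535D9.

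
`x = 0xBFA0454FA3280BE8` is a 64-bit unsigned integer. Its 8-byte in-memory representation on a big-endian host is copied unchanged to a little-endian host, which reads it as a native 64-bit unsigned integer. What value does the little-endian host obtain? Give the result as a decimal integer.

16720502723417841855

Stored big-endian, the bytes at ascending addresses are BF A0 45 4F A3 28 0B E8.
Read back as little-endian, the first byte is least significant, giving 0xE80B28A34F45A0BF.
0xE80B28A34F45A0BF = 16720502723417841855.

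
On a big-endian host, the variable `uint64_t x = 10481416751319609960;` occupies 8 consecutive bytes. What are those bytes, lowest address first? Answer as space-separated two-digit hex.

10481416751319609960 in hexadecimal, padded to 64 bits, is 0x917579009D3BF268.
Split into bytes (most-significant first): 91 75 79 00 9D 3B F2 68.
Big-endian: lowest address holds the most-significant byte.
So the memory order matches the most-significant-first order: 91 75 79 00 9D 3B F2 68.

91 75 79 00 9D 3B F2 68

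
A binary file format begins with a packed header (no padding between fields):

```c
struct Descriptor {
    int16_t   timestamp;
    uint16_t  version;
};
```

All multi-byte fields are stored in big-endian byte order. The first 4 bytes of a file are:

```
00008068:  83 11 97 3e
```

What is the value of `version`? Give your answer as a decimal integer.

38718

`version` follows `timestamp` (2 bytes), so it starts at byte offset 2 and occupies 2 bytes.
Bytes at offsets 2..3: 97 3E.
In big-endian order the high byte comes first in memory.
The bytes are already most-significant first: 0x973E.
0x973E = 38718.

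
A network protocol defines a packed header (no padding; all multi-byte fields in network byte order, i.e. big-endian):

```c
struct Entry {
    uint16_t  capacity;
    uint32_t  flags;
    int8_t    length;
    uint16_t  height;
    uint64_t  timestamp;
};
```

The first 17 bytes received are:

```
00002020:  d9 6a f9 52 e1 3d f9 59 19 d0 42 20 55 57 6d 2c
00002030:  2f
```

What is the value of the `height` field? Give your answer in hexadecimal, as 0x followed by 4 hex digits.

`height` follows `capacity` (2 B), `flags` (4 B), `length` (1 B), so it starts at offset 2 + 4 + 1 = 7 and occupies 2 bytes.
Bytes at offsets 7..8: 59 19.
Big-endian stores the most-significant byte at the lowest address.
The bytes are already most-significant first: 0x5919.

0x5919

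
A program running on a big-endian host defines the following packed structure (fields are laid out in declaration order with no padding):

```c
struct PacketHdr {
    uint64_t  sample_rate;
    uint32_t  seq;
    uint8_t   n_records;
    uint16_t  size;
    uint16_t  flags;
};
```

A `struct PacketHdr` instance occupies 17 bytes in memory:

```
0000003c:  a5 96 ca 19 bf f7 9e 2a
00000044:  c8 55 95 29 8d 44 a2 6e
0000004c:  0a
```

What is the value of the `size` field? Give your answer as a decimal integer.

17570

`size` follows `sample_rate` (8 B), `seq` (4 B), `n_records` (1 B), so it starts at offset 8 + 4 + 1 = 13 and occupies 2 bytes.
Bytes at offsets 13..14: 44 A2.
Big-endian stores the most-significant byte at the lowest address.
The bytes are already most-significant first: 0x44A2.
0x44A2 = 17570.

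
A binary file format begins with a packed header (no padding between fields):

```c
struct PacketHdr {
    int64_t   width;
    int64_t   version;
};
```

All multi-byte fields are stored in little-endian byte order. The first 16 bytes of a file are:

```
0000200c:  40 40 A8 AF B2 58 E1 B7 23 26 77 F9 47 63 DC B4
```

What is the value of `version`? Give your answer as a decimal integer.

-5414343491227015645

`version` follows `width` (8 bytes), so it starts at byte offset 8 and occupies 8 bytes.
Bytes at offsets 8..15: 23 26 77 F9 47 63 DC B4.
In little-endian order the low byte comes first in memory.
Reassemble most-significant byte first: B4 DC 63 47 F9 77 26 23 → 0xB4DC6347F9772623.
Top bit is set, so as a signed 64-bit value this is 0xB4DC6347F9772623 − 2^64 = -5414343491227015645.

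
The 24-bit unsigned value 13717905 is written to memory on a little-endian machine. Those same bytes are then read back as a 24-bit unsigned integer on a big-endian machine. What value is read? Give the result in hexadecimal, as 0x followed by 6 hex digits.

0x9151D1

13717905 in 24-bit hexadecimal is 0xD15191.
Stored little-endian, the bytes at ascending addresses are 91 51 D1.
Read back as big-endian, the last byte is least significant, giving 0x9151D1.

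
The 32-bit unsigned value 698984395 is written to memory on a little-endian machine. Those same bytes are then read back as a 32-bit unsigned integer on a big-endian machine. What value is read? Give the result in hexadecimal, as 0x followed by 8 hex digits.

0xCBA7A929

698984395 in 32-bit hexadecimal is 0x29A9A7CB.
Stored little-endian, the bytes at ascending addresses are CB A7 A9 29.
Read back as big-endian, the last byte is least significant, giving 0xCBA7A929.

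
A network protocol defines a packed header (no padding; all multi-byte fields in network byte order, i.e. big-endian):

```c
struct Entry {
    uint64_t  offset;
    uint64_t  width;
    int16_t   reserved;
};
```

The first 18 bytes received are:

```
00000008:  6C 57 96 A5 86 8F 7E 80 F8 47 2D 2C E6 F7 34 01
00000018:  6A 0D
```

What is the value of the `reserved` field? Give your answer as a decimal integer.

27149

`reserved` follows `offset` (8 B), `width` (8 B), so it starts at offset 8 + 8 = 16 and occupies 2 bytes.
Bytes at offsets 16..17: 6A 0D.
Big-endian stores the most-significant byte at the lowest address.
The bytes are already most-significant first: 0x6A0D.
0x6A0D = 27149.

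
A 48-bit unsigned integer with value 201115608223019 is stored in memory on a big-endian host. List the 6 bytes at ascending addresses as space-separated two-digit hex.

B6 E9 E0 63 0D 2B

201115608223019 in hexadecimal, padded to 48 bits, is 0xB6E9E0630D2B.
Split into bytes (most-significant first): B6 E9 E0 63 0D 2B.
Big-endian: lowest address holds the most-significant byte.
So the memory order matches the most-significant-first order: B6 E9 E0 63 0D 2B.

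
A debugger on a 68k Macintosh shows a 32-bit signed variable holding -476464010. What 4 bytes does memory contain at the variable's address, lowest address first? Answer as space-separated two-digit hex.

E3 99 BC 76

Two's complement of -476464010 in 32 bits: 476464010 = 0x1C66438A; invert → 0xE399BC75; add 1 → 0xE399BC76.
Split into bytes (most-significant first): E3 99 BC 76.
Big-endian: lowest address holds the most-significant byte.
So the memory order matches the most-significant-first order: E3 99 BC 76.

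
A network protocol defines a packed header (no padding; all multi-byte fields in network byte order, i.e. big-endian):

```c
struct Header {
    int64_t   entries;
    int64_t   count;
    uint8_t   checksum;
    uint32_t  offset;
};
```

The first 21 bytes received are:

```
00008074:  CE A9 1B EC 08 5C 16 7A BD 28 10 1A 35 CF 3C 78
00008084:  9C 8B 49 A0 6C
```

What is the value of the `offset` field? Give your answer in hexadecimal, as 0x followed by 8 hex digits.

0x8B49A06C

`offset` follows `entries` (8 B), `count` (8 B), `checksum` (1 B), so it starts at offset 8 + 8 + 1 = 17 and occupies 4 bytes.
Bytes at offsets 17..20: 8B 49 A0 6C.
Big-endian: lowest address holds the most-significant byte.
The bytes are already most-significant first: 0x8B49A06C.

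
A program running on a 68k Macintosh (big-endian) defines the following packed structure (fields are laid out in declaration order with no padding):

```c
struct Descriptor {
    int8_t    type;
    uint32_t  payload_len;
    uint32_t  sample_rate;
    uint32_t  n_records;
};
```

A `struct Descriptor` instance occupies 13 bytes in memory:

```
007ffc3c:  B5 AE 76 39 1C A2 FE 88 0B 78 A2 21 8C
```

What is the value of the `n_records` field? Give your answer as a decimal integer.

`n_records` follows `type` (1 B), `payload_len` (4 B), `sample_rate` (4 B), so it starts at offset 1 + 4 + 4 = 9 and occupies 4 bytes.
Bytes at offsets 9..12: 78 A2 21 8C.
Big-endian: lowest address holds the most-significant byte.
The bytes are already most-significant first: 0x78A2218C.
0x78A2218C = 2023891340.

2023891340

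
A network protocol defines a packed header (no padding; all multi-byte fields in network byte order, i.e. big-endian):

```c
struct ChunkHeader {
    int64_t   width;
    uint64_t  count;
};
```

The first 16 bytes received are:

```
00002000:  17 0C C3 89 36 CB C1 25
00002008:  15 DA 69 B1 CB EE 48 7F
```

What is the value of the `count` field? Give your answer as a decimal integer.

1574687232070928511

`count` follows `width` (8 bytes), so it starts at byte offset 8 and occupies 8 bytes.
Bytes at offsets 8..15: 15 DA 69 B1 CB EE 48 7F.
Big-endian: lowest address holds the most-significant byte.
The bytes are already most-significant first: 0x15DA69B1CBEE487F.
0x15DA69B1CBEE487F = 1574687232070928511.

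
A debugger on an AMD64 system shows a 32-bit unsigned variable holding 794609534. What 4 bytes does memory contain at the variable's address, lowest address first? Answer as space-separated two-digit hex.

794609534 in hexadecimal, padded to 32 bits, is 0x2F5CC77E.
Split into bytes (most-significant first): 2F 5C C7 7E.
Little-endian: lowest address holds the least-significant byte.
So at ascending addresses the bytes are 7E C7 5C 2F.

7E C7 5C 2F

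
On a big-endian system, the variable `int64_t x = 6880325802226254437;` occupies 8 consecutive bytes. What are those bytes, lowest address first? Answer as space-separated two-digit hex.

5F 7B D3 DD 14 A6 82 65

6880325802226254437 in hexadecimal, padded to 64 bits, is 0x5F7BD3DD14A68265.
Split into bytes (most-significant first): 5F 7B D3 DD 14 A6 82 65.
Big-endian: lowest address holds the most-significant byte.
So the memory order matches the most-significant-first order: 5F 7B D3 DD 14 A6 82 65.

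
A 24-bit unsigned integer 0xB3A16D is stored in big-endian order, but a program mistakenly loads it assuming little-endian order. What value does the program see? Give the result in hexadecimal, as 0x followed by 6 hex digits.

0x6DA1B3

Stored big-endian, the bytes at ascending addresses are B3 A1 6D.
Read back as little-endian, the first byte is least significant, giving 0x6DA1B3.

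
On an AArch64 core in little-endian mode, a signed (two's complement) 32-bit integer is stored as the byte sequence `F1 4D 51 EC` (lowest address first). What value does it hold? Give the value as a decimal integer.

-330215951

Little-endian: lowest address holds the least-significant byte.
Reassemble most-significant byte first: EC 51 4D F1 → 0xEC514DF1.
Top bit is set, so as a signed 32-bit value this is 0xEC514DF1 − 2^32 = -330215951.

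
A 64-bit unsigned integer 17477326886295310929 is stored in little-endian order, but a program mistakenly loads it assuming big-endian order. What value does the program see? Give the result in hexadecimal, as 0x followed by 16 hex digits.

0x5112044934F08BF2

17477326886295310929 in 64-bit hexadecimal is 0xF28BF03449041251.
Stored little-endian, the bytes at ascending addresses are 51 12 04 49 34 F0 8B F2.
Read back as big-endian, the last byte is least significant, giving 0x5112044934F08BF2.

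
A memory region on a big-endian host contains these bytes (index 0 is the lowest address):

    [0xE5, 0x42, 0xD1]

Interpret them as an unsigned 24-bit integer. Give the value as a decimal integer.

15024849

In big-endian order the high byte comes first in memory.
The bytes are already most-significant first: 0xE542D1.
0xE542D1 = 15024849.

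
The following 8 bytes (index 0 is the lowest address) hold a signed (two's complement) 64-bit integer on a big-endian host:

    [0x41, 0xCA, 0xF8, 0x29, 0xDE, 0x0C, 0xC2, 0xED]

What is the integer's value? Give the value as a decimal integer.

Big-endian stores the most-significant byte at the lowest address.
The bytes are already most-significant first: 0x41CAF829DE0CC2ED.
0x41CAF829DE0CC2ED = 4740874416463594221.

4740874416463594221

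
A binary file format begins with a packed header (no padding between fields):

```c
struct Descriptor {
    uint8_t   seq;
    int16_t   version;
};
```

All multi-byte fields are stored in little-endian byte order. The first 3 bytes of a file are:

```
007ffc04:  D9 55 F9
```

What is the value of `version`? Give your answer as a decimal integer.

`version` follows `seq` (1 byte), so it starts at byte offset 1 and occupies 2 bytes.
Bytes at offsets 1..2: 55 F9.
In little-endian order the low byte comes first in memory.
Reassemble most-significant byte first: F9 55 → 0xF955.
Top bit is set, so as a signed 16-bit value this is 0xF955 − 2^16 = -1707.

-1707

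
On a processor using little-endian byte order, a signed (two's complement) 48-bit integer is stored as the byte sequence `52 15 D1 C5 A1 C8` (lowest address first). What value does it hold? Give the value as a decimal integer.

In little-endian order the low byte comes first in memory.
Reassemble most-significant byte first: C8 A1 C5 D1 15 52 → 0xC8A1C5D11552.
Top bit is set, so as a signed 48-bit value this is 0xC8A1C5D11552 − 2^48 = -60877842606766.

-60877842606766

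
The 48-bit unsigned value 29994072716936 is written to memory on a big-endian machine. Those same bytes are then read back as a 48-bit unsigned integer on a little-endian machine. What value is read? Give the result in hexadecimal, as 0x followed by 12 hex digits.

29994072716936 in 48-bit hexadecimal is 0x1B478A0CB688.
Stored big-endian, the bytes at ascending addresses are 1B 47 8A 0C B6 88.
Read back as little-endian, the first byte is least significant, giving 0x88B60C8A471B.

0x88B60C8A471B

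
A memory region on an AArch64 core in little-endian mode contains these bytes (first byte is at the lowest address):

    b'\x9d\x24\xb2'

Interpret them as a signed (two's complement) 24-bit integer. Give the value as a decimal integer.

-5102435

In little-endian order the low byte comes first in memory.
Reassemble most-significant byte first: B2 24 9D → 0xB2249D.
Top bit is set, so as a signed 24-bit value this is 0xB2249D − 2^24 = -5102435.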